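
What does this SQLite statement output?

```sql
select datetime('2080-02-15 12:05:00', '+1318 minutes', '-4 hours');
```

1318 minutes = 21h 58m; +1318 minutes from 2080-02-15 12:05:00 is 2080-02-16 10:03:00 (crosses midnight).
-4 hours from 2080-02-16 10:03:00 is 2080-02-16 06:03:00.

2080-02-16 06:03:00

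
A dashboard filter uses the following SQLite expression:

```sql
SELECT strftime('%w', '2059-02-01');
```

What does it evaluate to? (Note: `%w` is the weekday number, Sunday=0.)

6

2059-02-01 is a Saturday; with Sunday=0 that is 6.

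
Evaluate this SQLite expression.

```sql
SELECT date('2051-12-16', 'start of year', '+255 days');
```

`start of year` rewinds 2051-12-16 to 2051-01-01.
Applying '+255 days' to 2051-01-01: counting 255 days forward gives 2051-09-13.

2051-09-13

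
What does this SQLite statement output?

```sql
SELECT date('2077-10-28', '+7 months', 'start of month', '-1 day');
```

2078-04-30

Adding +7 months to 2077-10-28 gives 2078-05-28.
`start of month` rewinds 2078-05-28 to 2078-05-01.
Going back 1 day from 2078-05-01 reaches 2078-04-30 (last day of April, 30 days).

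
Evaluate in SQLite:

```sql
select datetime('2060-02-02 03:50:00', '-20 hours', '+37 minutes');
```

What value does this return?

-20 hours from 2060-02-02 03:50:00 is 2060-02-01 07:50:00 (crosses midnight).
+37 minutes from 2060-02-01 07:50:00 is 2060-02-01 08:27:00.

2060-02-01 08:27:00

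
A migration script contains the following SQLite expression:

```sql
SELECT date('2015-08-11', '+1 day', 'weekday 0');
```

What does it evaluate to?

Advancing 1 more day within August lands on 2015-08-12.
`weekday 0` advances to the next Sunday; 2015-08-12 is a Wednesday, so it moves forward to 2015-08-16.

2015-08-16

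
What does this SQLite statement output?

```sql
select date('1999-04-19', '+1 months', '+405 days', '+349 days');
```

Adding +1 month to 1999-04-19 gives 1999-05-19.
Applying '+405 days' to 1999-05-19: counting 405 days forward gives 2000-06-27.
Applying '+349 days' to 2000-06-27: counting 349 days forward gives 2001-06-11.

2001-06-11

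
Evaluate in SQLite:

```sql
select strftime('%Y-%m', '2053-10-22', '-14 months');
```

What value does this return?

First apply '-14 months': 2053-10-22 → 2052-08-22.
`%Y-%m` extracts the year-month: 2052-08.

2052-08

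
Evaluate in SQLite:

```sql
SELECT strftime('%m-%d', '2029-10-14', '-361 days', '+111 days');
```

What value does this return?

02-06

First apply '-361 days', '+111 days': 2029-10-14 → 2029-02-06.
`%m-%d` extracts the month-day: 02-06.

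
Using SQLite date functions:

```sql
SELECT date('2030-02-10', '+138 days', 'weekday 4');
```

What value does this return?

2030-07-04

Applying '+138 days' to 2030-02-10: counting 138 days forward gives 2030-06-28.
`weekday 4` advances to the next Thursday; 2030-06-28 is a Friday, so it moves forward to 2030-07-04.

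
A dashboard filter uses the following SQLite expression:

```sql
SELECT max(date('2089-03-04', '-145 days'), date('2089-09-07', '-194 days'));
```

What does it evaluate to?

date('2089-03-04', '-145 days') → 2088-10-10.
date('2089-09-07', '-194 days') → 2089-02-25.
Later of the two is 2089-02-25.

2089-02-25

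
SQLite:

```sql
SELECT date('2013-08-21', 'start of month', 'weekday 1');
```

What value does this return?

2013-08-05

`start of month` rewinds 2013-08-21 to 2013-08-01.
`weekday 1` advances to the next Monday; 2013-08-01 is a Thursday, so it moves forward to 2013-08-05.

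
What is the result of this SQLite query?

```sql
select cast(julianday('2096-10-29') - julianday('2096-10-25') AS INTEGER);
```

4

Both dates are in October 2096: 29 − 25 = 4.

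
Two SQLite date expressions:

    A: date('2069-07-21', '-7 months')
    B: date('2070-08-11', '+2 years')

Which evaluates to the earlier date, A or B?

A

A = 2068-12-21.
B = 2072-08-11.
A is earlier.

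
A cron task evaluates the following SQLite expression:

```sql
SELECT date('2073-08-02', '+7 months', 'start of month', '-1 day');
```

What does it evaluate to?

2074-02-28

Adding +7 months to 2073-08-02 gives 2074-03-02.
`start of month` rewinds 2074-03-02 to 2074-03-01.
Going back 1 day from 2074-03-01 reaches 2074-02-28 (last day of February, 28 days).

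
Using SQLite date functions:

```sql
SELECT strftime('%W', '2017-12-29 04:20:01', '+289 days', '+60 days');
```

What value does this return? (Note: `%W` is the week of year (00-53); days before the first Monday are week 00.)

First apply '+289 days', '+60 days': 2017-12-29 04:20:01 → 2018-12-13 04:20:01.
2018-12-13 is a Thursday. SQLite's %W counts Mondays since the year started; the result is 50.

50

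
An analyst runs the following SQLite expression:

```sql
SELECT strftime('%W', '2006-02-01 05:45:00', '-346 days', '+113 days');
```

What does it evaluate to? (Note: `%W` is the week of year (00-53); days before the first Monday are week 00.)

24

First apply '-346 days', '+113 days': 2006-02-01 05:45:00 → 2005-06-13 05:45:00.
2005-06-13 is a Monday. SQLite's %W counts Mondays since the year started; the result is 24.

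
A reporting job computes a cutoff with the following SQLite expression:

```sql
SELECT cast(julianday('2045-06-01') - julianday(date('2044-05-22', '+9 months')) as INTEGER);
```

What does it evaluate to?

Adding +9 months to 2044-05-22 gives 2045-02-22.
6 days remain in February 2045 after the 22nd (28 − 22).
March 2045: 31 days.
April 2045: 30 days.
May 2045: 31 days.
Then 1 day into June 2045.
Total: 6 + 31 + 30 + 31 + 1 = 99.

99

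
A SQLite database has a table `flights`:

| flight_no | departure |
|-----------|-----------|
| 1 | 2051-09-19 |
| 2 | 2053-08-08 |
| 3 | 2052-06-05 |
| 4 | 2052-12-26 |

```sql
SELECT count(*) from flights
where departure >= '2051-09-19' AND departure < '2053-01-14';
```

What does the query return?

Rows in [2051-09-19, 2053-01-14): 2051-09-19, 2052-06-05, 2052-12-26 → 3 rows.

3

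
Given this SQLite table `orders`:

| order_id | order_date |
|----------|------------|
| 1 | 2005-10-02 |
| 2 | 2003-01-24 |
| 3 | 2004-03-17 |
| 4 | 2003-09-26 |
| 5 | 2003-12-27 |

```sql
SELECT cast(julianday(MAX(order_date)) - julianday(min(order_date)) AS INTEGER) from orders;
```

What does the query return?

MIN = 2003-01-24, MAX = 2005-10-02.
7 days remain in January 2003 after the 24th (31 − 24).
Full months from February 2003 through September 2005 contribute their day counts.
Then 2 days into October 2005.
Total: 7 + 28 + 31 + 30 + 31 + 30 + 31 + 31 + 30 + 31 + 30 + 31 + 31 + 29 + 31 + 30 + 31 + 30 + 31 + 31 + 30 + 31 + 30 + 31 + 31 + 28 + 31 + 30 + 31 + 30 + 31 + 31 + 30 + 2 = 982.

982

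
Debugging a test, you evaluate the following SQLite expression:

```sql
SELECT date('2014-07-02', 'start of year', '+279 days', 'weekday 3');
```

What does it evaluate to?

2014-10-08

`start of year` rewinds 2014-07-02 to 2014-01-01.
Applying '+279 days' to 2014-01-01: counting 279 days forward gives 2014-10-07.
`weekday 3` advances to the next Wednesday; 2014-10-07 is a Tuesday, so it moves forward to 2014-10-08.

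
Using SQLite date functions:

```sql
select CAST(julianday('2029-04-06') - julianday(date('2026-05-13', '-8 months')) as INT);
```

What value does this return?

Adding -8 months to 2026-05-13 gives 2025-09-13.
17 days remain in September 2025 after the 13th (30 − 13).
Full months from October 2025 through March 2029 contribute their day counts.
Then 6 days into April 2029.
Total: 17 + 31 + 30 + 31 + 31 + 28 + 31 + 30 + 31 + 30 + 31 + 31 + 30 + 31 + 30 + 31 + 31 + 28 + 31 + 30 + 31 + 30 + 31 + 31 + 30 + 31 + 30 + 31 + 31 + 29 + 31 + 30 + 31 + 30 + 31 + 31 + 30 + 31 + 30 + 31 + 31 + 28 + 31 + 6 = 1301.

1301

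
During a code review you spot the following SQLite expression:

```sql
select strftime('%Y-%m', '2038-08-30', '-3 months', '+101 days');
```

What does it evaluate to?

2038-09

First apply '-3 months', '+101 days': 2038-08-30 → 2038-09-08.
`%Y-%m` extracts the year-month: 2038-09.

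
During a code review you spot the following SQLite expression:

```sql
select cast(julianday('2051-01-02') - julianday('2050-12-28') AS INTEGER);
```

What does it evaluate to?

5

3 days remain in December 2050 after the 28th (31 − 28).
Then 2 days into January 2051.
Total: 3 + 2 = 5.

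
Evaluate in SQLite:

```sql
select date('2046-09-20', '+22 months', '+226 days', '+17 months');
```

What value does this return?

Adding +22 months to 2046-09-20 gives 2048-07-20.
Applying '+226 days' to 2048-07-20: counting 226 days forward gives 2049-03-03.
Adding +17 months to 2049-03-03 gives 2050-08-03.

2050-08-03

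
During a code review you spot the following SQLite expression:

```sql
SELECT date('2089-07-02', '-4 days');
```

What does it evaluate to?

Going back 2 days from 2089-07-02 reaches 2089-06-30 (last day of June, 30 days).
Going back 2 days within June lands on 2089-06-28.

2089-06-28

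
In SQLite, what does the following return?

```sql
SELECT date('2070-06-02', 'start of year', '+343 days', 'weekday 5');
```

`start of year` rewinds 2070-06-02 to 2070-01-01.
Applying '+343 days' to 2070-01-01: counting 343 days forward gives 2070-12-10.
`weekday 5` advances to the next Friday; 2070-12-10 is a Wednesday, so it moves forward to 2070-12-12.

2070-12-12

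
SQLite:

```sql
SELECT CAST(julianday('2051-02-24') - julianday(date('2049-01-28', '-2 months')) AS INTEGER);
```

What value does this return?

Adding -2 months to 2049-01-28 gives 2048-11-28.
2 days remain in November 2048 after the 28th (30 − 28).
Full months from December 2048 through January 2051 contribute their day counts.
Then 24 days into February 2051.
Total: 2 + 31 + 31 + 28 + 31 + 30 + 31 + 30 + 31 + 31 + 30 + 31 + 30 + 31 + 31 + 28 + 31 + 30 + 31 + 30 + 31 + 31 + 30 + 31 + 30 + 31 + 31 + 24 = 818.

818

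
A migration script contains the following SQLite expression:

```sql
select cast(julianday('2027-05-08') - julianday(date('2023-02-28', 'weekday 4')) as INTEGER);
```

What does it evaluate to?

`weekday 4` advances to the next Thursday; 2023-02-28 is a Tuesday, so it moves forward to 2023-03-02.
29 days remain in March 2023 after the 2nd (31 − 2).
Full months from April 2023 through April 2027 contribute their day counts.
Then 8 days into May 2027.
Total: 29 + 30 + 31 + 30 + 31 + 31 + 30 + 31 + 30 + 31 + 31 + 29 + 31 + 30 + 31 + 30 + 31 + 31 + 30 + 31 + 30 + 31 + 31 + 28 + 31 + 30 + 31 + 30 + 31 + 31 + 30 + 31 + 30 + 31 + 31 + 28 + 31 + 30 + 31 + 30 + 31 + 31 + 30 + 31 + 30 + 31 + 31 + 28 + 31 + 30 + 8 = 1528.

1528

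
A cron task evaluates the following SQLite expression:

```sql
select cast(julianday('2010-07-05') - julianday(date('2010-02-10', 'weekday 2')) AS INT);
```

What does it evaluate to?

139

`weekday 2` advances to the next Tuesday; 2010-02-10 is a Wednesday, so it moves forward to 2010-02-16.
12 days remain in February 2010 after the 16th (28 − 16).
March 2010: 31 days.
April 2010: 30 days.
May 2010: 31 days.
June 2010: 30 days.
Then 5 days into July 2010.
Total: 12 + 31 + 30 + 31 + 30 + 5 = 139.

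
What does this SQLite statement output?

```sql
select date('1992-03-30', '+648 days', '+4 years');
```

Applying '+648 days' to 1992-03-30: counting 648 days forward gives 1994-01-07.
Adding +4 years to 1994-01-07 gives 1998-01-07.

1998-01-07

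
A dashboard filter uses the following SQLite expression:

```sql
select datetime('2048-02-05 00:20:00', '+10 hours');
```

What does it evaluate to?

2048-02-05 10:20:00

+10 hours from 2048-02-05 00:20:00 is 2048-02-05 10:20:00.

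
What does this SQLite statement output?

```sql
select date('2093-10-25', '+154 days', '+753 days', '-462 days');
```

2095-01-13

Applying '+154 days' to 2093-10-25: counting 154 days forward gives 2094-03-28.
Applying '+753 days' to 2094-03-28: counting 753 days forward gives 2096-04-19.
Applying '-462 days' to 2096-04-19: counting 462 days back gives 2095-01-13.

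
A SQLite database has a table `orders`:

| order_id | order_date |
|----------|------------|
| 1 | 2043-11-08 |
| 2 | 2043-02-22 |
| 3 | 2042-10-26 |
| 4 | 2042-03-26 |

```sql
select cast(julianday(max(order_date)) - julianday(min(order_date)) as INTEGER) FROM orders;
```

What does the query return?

592

MIN = 2042-03-26, MAX = 2043-11-08.
5 days remain in March 2042 after the 26th (31 − 26).
Full months from April 2042 through October 2043 contribute their day counts.
Then 8 days into November 2043.
Total: 5 + 30 + 31 + 30 + 31 + 31 + 30 + 31 + 30 + 31 + 31 + 28 + 31 + 30 + 31 + 30 + 31 + 31 + 30 + 31 + 8 = 592.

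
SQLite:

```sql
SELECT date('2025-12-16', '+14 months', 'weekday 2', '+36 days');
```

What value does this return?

2027-03-24

Adding +14 months to 2025-12-16 gives 2027-02-16.
`weekday 2` advances to the next Tuesday; 2027-02-16 is already a Tuesday, so it stays at 2027-02-16.
February 2027 has 28 days; 12 remain after the 16th, so 13 days reach 2027-03-01.
Advancing 23 more days within March lands on 2027-03-24.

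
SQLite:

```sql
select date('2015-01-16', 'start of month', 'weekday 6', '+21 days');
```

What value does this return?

`start of month` rewinds 2015-01-16 to 2015-01-01.
`weekday 6` advances to the next Saturday; 2015-01-01 is a Thursday, so it moves forward to 2015-01-03.
Advancing 21 more days within January lands on 2015-01-24.

2015-01-24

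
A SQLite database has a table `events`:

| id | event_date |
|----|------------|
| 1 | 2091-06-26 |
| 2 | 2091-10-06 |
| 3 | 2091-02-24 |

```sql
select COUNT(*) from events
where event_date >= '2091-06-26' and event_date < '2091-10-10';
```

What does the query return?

Rows in [2091-06-26, 2091-10-10): 2091-06-26, 2091-10-06 → 2 rows.

2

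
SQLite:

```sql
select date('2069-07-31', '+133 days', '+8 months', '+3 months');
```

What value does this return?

2070-11-11

Applying '+133 days' to 2069-07-31: counting 133 days forward gives 2069-12-11.
Adding +8 months to 2069-12-11 gives 2070-08-11.
Adding +3 months to 2070-08-11 gives 2070-11-11.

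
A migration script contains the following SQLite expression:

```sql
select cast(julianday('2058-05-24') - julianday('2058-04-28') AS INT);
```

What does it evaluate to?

26

2 days remain in April 2058 after the 28th (30 − 28).
Then 24 days into May 2058.
Total: 2 + 24 = 26.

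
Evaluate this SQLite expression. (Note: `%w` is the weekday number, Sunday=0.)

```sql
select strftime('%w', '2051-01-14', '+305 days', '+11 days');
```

First apply '+305 days', '+11 days': 2051-01-14 → 2051-11-26.
2051-11-26 is a Sunday; with Sunday=0 that is 0.

0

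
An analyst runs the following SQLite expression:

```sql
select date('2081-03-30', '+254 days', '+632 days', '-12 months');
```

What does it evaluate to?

2082-09-02

Applying '+254 days' to 2081-03-30: counting 254 days forward gives 2081-12-09.
Applying '+632 days' to 2081-12-09: counting 632 days forward gives 2083-09-02.
Adding -12 months to 2083-09-02 gives 2082-09-02.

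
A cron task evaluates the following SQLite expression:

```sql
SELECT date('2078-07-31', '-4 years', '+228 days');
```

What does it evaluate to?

2075-03-16

Adding -4 years to 2078-07-31 gives 2074-07-31.
Applying '+228 days' to 2074-07-31: counting 228 days forward gives 2075-03-16.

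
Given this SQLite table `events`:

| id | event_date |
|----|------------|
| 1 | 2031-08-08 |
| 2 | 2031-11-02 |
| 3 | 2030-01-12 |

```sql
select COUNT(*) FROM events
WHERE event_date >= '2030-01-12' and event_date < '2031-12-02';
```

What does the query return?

3

Rows in [2030-01-12, 2031-12-02): 2031-08-08, 2031-11-02, 2030-01-12 → 3 rows.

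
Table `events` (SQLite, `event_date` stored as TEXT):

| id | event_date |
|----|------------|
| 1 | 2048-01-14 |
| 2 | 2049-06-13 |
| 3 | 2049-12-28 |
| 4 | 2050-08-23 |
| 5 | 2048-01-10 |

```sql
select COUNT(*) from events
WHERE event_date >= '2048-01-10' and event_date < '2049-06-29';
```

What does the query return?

Rows in [2048-01-10, 2049-06-29): 2048-01-14, 2049-06-13, 2048-01-10 → 3 rows.

3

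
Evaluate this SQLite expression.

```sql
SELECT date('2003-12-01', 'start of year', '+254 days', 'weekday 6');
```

2003-09-13

`start of year` rewinds 2003-12-01 to 2003-01-01.
Applying '+254 days' to 2003-01-01: counting 254 days forward gives 2003-09-12.
`weekday 6` advances to the next Saturday; 2003-09-12 is a Friday, so it moves forward to 2003-09-13.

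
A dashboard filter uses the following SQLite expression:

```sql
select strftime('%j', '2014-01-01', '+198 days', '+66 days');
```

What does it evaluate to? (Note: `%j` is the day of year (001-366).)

First apply '+198 days', '+66 days': 2014-01-01 → 2014-09-22.
Day-of-year for 2014-09-22: days since 2014-01-01 inclusive = 265, zero-padded to 265.

265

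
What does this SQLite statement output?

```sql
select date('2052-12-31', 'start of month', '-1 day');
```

2052-11-30

`start of month` rewinds 2052-12-31 to 2052-12-01.
Going back 1 day from 2052-12-01 reaches 2052-11-30 (last day of November, 30 days).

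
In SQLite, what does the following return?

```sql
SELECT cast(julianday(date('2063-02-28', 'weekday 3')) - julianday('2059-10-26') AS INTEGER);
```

1221

`weekday 3` advances to the next Wednesday; 2063-02-28 is already a Wednesday, so it stays at 2063-02-28.
5 days remain in October 2059 after the 26th (31 − 26).
Full months from November 2059 through January 2063 contribute their day counts.
Then 28 days into February 2063.
Total: 5 + 30 + 31 + 31 + 29 + 31 + 30 + 31 + 30 + 31 + 31 + 30 + 31 + 30 + 31 + 31 + 28 + 31 + 30 + 31 + 30 + 31 + 31 + 30 + 31 + 30 + 31 + 31 + 28 + 31 + 30 + 31 + 30 + 31 + 31 + 30 + 31 + 30 + 31 + 31 + 28 = 1221.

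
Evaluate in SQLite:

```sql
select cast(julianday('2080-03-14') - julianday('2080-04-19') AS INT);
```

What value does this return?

17 days remain in March 2080 after the 14th (31 − 14).
Then 19 days into April 2080.
Total: 17 + 19 = 36.
The subtraction is earlier − later, so the result is −36 → -36.

-36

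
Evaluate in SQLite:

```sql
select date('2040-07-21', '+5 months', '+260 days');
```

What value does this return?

Adding +5 months to 2040-07-21 gives 2040-12-21.
Applying '+260 days' to 2040-12-21: counting 260 days forward gives 2041-09-07.

2041-09-07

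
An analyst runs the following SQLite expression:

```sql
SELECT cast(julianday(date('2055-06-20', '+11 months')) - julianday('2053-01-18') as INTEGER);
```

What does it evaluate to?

1218

Adding +11 months to 2055-06-20 gives 2056-05-20.
13 days remain in January 2053 after the 18th (31 − 18).
Full months from February 2053 through April 2056 contribute their day counts.
Then 20 days into May 2056.
Total: 13 + 28 + 31 + 30 + 31 + 30 + 31 + 31 + 30 + 31 + 30 + 31 + 31 + 28 + 31 + 30 + 31 + 30 + 31 + 31 + 30 + 31 + 30 + 31 + 31 + 28 + 31 + 30 + 31 + 30 + 31 + 31 + 30 + 31 + 30 + 31 + 31 + 29 + 31 + 30 + 20 = 1218.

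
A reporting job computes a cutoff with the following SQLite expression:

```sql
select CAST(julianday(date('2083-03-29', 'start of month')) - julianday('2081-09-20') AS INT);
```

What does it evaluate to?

`start of month` rewinds 2083-03-29 to 2083-03-01.
10 days remain in September 2081 after the 20th (30 − 20).
Full months from October 2081 through February 2083 contribute their day counts.
Then 1 day into March 2083.
Total: 10 + 31 + 30 + 31 + 31 + 28 + 31 + 30 + 31 + 30 + 31 + 31 + 30 + 31 + 30 + 31 + 31 + 28 + 1 = 527.

527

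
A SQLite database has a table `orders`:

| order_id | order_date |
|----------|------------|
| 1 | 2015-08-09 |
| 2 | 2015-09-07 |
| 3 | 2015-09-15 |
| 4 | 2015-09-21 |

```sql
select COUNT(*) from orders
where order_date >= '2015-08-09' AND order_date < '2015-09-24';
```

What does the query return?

4

Rows in [2015-08-09, 2015-09-24): 2015-08-09, 2015-09-07, 2015-09-15, 2015-09-21 → 4 rows.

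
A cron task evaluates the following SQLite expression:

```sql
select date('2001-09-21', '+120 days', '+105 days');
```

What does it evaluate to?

Applying '+120 days' to 2001-09-21: counting 120 days forward gives 2002-01-19.
Applying '+105 days' to 2002-01-19: counting 105 days forward gives 2002-05-04.

2002-05-04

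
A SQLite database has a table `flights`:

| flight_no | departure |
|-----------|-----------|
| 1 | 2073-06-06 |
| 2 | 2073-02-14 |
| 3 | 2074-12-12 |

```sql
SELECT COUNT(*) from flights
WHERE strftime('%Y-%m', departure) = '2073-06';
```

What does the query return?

1

Rows with year-month 2073-06: 2073-06-06 → 1.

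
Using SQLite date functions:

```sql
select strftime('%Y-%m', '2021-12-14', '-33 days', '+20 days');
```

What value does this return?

First apply '-33 days', '+20 days': 2021-12-14 → 2021-12-01.
`%Y-%m` extracts the year-month: 2021-12.

2021-12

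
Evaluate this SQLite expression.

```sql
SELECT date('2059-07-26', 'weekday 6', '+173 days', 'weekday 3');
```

2060-01-21

`weekday 6` advances to the next Saturday; 2059-07-26 is already a Saturday, so it stays at 2059-07-26.
Applying '+173 days' to 2059-07-26: counting 173 days forward gives 2060-01-15.
`weekday 3` advances to the next Wednesday; 2060-01-15 is a Thursday, so it moves forward to 2060-01-21.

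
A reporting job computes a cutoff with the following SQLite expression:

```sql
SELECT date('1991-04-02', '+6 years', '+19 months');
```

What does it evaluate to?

1998-11-02

Adding +6 years to 1991-04-02 gives 1997-04-02.
Adding +19 months to 1997-04-02 gives 1998-11-02.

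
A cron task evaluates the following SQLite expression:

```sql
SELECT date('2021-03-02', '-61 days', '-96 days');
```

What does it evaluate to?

Applying '-61 days' to 2021-03-02: counting 61 days back gives 2020-12-31.
Applying '-96 days' to 2020-12-31: counting 96 days back gives 2020-09-26.

2020-09-26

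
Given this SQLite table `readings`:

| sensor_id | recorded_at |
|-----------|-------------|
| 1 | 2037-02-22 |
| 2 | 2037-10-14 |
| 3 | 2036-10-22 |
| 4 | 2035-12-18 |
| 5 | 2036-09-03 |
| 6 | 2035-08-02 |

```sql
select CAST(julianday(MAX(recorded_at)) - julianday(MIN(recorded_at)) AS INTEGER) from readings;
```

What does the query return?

MIN = 2035-08-02, MAX = 2037-10-14.
29 days remain in August 2035 after the 2nd (31 − 2).
Full months from September 2035 through September 2037 contribute their day counts.
Then 14 days into October 2037.
Total: 29 + 30 + 31 + 30 + 31 + 31 + 29 + 31 + 30 + 31 + 30 + 31 + 31 + 30 + 31 + 30 + 31 + 31 + 28 + 31 + 30 + 31 + 30 + 31 + 31 + 30 + 14 = 804.

804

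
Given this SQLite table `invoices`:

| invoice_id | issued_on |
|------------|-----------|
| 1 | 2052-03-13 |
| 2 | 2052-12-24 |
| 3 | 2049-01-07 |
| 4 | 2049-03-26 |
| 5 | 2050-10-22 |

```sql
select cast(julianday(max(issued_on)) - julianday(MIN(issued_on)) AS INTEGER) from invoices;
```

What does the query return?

MIN = 2049-01-07, MAX = 2052-12-24.
24 days remain in January 2049 after the 7th (31 − 7).
Full months from February 2049 through November 2052 contribute their day counts.
Then 24 days into December 2052.
Total: 24 + 28 + 31 + 30 + 31 + 30 + 31 + 31 + 30 + 31 + 30 + 31 + 31 + 28 + 31 + 30 + 31 + 30 + 31 + 31 + 30 + 31 + 30 + 31 + 31 + 28 + 31 + 30 + 31 + 30 + 31 + 31 + 30 + 31 + 30 + 31 + 31 + 29 + 31 + 30 + 31 + 30 + 31 + 31 + 30 + 31 + 30 + 24 = 1447.

1447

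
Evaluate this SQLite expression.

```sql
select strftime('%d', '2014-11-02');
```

02

`%d` extracts the 2-digit day of month: 02.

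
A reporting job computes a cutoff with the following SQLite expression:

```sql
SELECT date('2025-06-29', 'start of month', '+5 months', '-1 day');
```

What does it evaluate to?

2025-10-31

`start of month` rewinds 2025-06-29 to 2025-06-01.
Adding +5 months to 2025-06-01 gives 2025-11-01.
Going back 1 day from 2025-11-01 reaches 2025-10-31 (last day of October, 31 days).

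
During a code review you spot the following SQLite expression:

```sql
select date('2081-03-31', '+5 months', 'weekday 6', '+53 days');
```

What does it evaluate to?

Adding +5 months to 2081-03-31 gives 2081-08-31.
`weekday 6` advances to the next Saturday; 2081-08-31 is a Sunday, so it moves forward to 2081-09-06.
Applying '+53 days' to 2081-09-06: counting 53 days forward gives 2081-10-29.

2081-10-29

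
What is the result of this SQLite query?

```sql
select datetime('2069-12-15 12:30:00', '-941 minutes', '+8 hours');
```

2069-12-15 04:49:00

941 minutes = 15h 41m; -941 minutes from 2069-12-15 12:30:00 is 2069-12-14 20:49:00 (crosses midnight).
+8 hours from 2069-12-14 20:49:00 is 2069-12-15 04:49:00 (crosses midnight).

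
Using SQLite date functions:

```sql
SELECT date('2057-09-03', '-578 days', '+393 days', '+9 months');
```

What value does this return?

Applying '-578 days' to 2057-09-03: counting 578 days back gives 2056-02-03.
Applying '+393 days' to 2056-02-03: counting 393 days forward gives 2057-03-02.
Adding +9 months to 2057-03-02 gives 2057-12-02.

2057-12-02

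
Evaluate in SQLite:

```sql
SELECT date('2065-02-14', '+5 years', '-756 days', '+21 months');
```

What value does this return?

2069-10-20

Adding +5 years to 2065-02-14 gives 2070-02-14.
Applying '-756 days' to 2070-02-14: counting 756 days back gives 2068-01-20.
Adding +21 months to 2068-01-20 gives 2069-10-20.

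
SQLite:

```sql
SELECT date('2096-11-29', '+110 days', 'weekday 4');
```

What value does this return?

Applying '+110 days' to 2096-11-29: counting 110 days forward gives 2097-03-19.
`weekday 4` advances to the next Thursday; 2097-03-19 is a Tuesday, so it moves forward to 2097-03-21.

2097-03-21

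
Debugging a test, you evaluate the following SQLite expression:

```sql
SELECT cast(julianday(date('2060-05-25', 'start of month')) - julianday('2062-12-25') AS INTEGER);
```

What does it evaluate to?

`start of month` rewinds 2060-05-25 to 2060-05-01.
30 days remain in May 2060 after the 1st (31 − 1).
Full months from June 2060 through November 2062 contribute their day counts.
Then 25 days into December 2062.
Total: 30 + 30 + 31 + 31 + 30 + 31 + 30 + 31 + 31 + 28 + 31 + 30 + 31 + 30 + 31 + 31 + 30 + 31 + 30 + 31 + 31 + 28 + 31 + 30 + 31 + 30 + 31 + 31 + 30 + 31 + 30 + 25 = 968.
The subtraction is earlier − later, so the result is −968 → -968.

-968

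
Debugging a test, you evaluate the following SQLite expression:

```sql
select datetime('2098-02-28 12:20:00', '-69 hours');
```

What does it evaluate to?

-69 hours from 2098-02-28 12:20:00 is 2098-02-25 15:20:00 (crosses midnight).

2098-02-25 15:20:00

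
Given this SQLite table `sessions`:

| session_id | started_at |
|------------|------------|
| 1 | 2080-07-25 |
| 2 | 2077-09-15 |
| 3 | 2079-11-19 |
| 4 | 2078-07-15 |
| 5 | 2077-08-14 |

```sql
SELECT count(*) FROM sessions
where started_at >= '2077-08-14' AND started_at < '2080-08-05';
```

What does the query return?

5

Rows in [2077-08-14, 2080-08-05): 2080-07-25, 2077-09-15, 2079-11-19, 2078-07-15, 2077-08-14 → 5 rows.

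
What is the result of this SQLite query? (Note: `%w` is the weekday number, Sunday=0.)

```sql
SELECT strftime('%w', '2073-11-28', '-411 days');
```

4

First apply '-411 days': 2073-11-28 → 2072-10-13.
2072-10-13 is a Thursday; with Sunday=0 that is 4.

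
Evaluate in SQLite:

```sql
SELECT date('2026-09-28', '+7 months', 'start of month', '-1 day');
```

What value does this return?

Adding +7 months to 2026-09-28 gives 2027-04-28.
`start of month` rewinds 2027-04-28 to 2027-04-01.
Going back 1 day from 2027-04-01 reaches 2027-03-31 (last day of March, 31 days).

2027-03-31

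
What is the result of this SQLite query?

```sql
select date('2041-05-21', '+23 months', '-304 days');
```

Adding +23 months to 2041-05-21 gives 2043-04-21.
Applying '-304 days' to 2043-04-21: counting 304 days back gives 2042-06-21.

2042-06-21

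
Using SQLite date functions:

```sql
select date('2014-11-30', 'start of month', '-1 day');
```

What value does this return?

2014-10-31

`start of month` rewinds 2014-11-30 to 2014-11-01.
Going back 1 day from 2014-11-01 reaches 2014-10-31 (last day of October, 31 days).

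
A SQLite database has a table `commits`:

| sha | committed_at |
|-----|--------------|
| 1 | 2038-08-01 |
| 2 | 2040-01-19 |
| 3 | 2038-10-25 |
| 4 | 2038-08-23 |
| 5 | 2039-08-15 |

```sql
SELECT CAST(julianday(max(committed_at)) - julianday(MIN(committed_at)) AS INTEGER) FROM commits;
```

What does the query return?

MIN = 2038-08-01, MAX = 2040-01-19.
30 days remain in August 2038 after the 1st (31 − 1).
Full months from September 2038 through December 2039 contribute their day counts.
Then 19 days into January 2040.
Total: 30 + 30 + 31 + 30 + 31 + 31 + 28 + 31 + 30 + 31 + 30 + 31 + 31 + 30 + 31 + 30 + 31 + 19 = 536.

536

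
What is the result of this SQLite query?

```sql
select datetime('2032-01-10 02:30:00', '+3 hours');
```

2032-01-10 05:30:00

+3 hours from 2032-01-10 02:30:00 is 2032-01-10 05:30:00.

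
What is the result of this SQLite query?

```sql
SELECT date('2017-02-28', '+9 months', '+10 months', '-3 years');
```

Adding +9 months to 2017-02-28 gives 2017-11-28.
Adding +10 months to 2017-11-28 gives 2018-09-28.
Adding -3 years to 2018-09-28 gives 2015-09-28.

2015-09-28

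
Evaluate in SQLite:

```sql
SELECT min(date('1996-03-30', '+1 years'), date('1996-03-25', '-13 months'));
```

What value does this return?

date('1996-03-30', '+1 years') → 1997-03-30.
date('1996-03-25', '-13 months') → 1995-02-25.
Earlier of the two is 1995-02-25.

1995-02-25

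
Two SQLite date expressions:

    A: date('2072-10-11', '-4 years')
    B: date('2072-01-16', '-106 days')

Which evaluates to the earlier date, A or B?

A = 2068-10-11.
B = 2071-10-02.
A is earlier.

A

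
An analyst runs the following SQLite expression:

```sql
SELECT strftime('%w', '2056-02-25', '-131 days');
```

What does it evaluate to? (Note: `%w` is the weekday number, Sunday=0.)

First apply '-131 days': 2056-02-25 → 2055-10-17.
2055-10-17 is a Sunday; with Sunday=0 that is 0.

0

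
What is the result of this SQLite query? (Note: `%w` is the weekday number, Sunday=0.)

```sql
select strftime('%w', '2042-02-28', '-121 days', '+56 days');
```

3

First apply '-121 days', '+56 days': 2042-02-28 → 2041-12-25.
2041-12-25 is a Wednesday; with Sunday=0 that is 3.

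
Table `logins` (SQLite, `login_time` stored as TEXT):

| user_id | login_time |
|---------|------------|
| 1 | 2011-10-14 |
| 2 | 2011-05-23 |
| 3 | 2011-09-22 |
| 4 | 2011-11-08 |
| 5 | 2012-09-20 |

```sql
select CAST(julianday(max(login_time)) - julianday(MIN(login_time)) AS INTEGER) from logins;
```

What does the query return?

486

MIN = 2011-05-23, MAX = 2012-09-20.
8 days remain in May 2011 after the 23rd (31 − 23).
Full months from June 2011 through August 2012 contribute their day counts.
Then 20 days into September 2012.
Total: 8 + 30 + 31 + 31 + 30 + 31 + 30 + 31 + 31 + 29 + 31 + 30 + 31 + 30 + 31 + 31 + 20 = 486.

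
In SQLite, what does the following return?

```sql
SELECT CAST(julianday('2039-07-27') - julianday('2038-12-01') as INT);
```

30 days remain in December 2038 after the 1st (31 − 1).
Full months from January 2039 through June 2039 contribute their day counts.
Then 27 days into July 2039.
Total: 30 + 31 + 28 + 31 + 30 + 31 + 30 + 27 = 238.

238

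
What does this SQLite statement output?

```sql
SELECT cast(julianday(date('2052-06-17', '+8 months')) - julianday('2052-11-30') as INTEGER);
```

Adding +8 months to 2052-06-17 gives 2053-02-17.
0 days remain in November 2052 after the 30th (30 − 30).
December 2052: 31 days.
January 2053: 31 days.
Then 17 days into February 2053.
Total: 0 + 31 + 31 + 17 = 79.

79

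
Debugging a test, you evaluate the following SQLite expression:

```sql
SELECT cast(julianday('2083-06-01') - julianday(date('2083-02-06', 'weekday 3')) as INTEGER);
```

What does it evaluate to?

111

`weekday 3` advances to the next Wednesday; 2083-02-06 is a Saturday, so it moves forward to 2083-02-10.
18 days remain in February 2083 after the 10th (28 − 10).
March 2083: 31 days.
April 2083: 30 days.
May 2083: 31 days.
Then 1 day into June 2083.
Total: 18 + 31 + 30 + 31 + 1 = 111.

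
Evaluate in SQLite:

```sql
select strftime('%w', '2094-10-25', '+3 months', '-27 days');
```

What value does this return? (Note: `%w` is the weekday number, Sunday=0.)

3

First apply '+3 months', '-27 days': 2094-10-25 → 2094-12-29.
2094-12-29 is a Wednesday; with Sunday=0 that is 3.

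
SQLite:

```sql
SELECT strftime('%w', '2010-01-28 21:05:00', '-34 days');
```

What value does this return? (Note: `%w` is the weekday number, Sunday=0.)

First apply '-34 days': 2010-01-28 21:05:00 → 2009-12-25 21:05:00.
2009-12-25 is a Friday; with Sunday=0 that is 5.

5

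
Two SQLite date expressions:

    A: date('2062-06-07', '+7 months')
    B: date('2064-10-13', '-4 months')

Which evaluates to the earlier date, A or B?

A = 2063-01-07.
B = 2064-06-13.
A is earlier.

A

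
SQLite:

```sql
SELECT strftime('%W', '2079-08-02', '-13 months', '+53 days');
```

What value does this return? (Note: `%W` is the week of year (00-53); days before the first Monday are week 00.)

First apply '-13 months', '+53 days': 2079-08-02 → 2078-08-24.
2078-08-24 is a Wednesday. SQLite's %W counts Mondays since the year started; the result is 34.

34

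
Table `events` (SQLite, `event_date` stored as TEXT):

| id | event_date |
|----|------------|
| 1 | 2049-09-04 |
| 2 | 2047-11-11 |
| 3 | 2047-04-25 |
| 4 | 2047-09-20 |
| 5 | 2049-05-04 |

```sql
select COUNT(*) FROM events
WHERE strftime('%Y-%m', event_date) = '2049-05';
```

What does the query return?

Rows with year-month 2049-05: 2049-05-04 → 1.

1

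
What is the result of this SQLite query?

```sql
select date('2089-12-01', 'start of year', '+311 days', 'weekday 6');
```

`start of year` rewinds 2089-12-01 to 2089-01-01.
Applying '+311 days' to 2089-01-01: counting 311 days forward gives 2089-11-08.
`weekday 6` advances to the next Saturday; 2089-11-08 is a Tuesday, so it moves forward to 2089-11-12.

2089-11-12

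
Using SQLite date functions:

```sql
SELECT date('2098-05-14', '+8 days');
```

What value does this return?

2098-05-22

Advancing 8 more days within May lands on 2098-05-22.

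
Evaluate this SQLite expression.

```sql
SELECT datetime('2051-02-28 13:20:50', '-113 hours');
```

2051-02-23 20:20:50

-113 hours from 2051-02-28 13:20:50 is 2051-02-23 20:20:50 (crosses midnight).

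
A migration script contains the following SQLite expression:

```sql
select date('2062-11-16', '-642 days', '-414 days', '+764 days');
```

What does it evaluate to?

Applying '-642 days' to 2062-11-16: counting 642 days back gives 2061-02-12.
Applying '-414 days' to 2061-02-12: counting 414 days back gives 2059-12-26.
Applying '+764 days' to 2059-12-26: counting 764 days forward gives 2062-01-28.

2062-01-28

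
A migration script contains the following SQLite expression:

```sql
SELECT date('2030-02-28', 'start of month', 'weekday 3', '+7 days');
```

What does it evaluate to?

`start of month` rewinds 2030-02-28 to 2030-02-01.
`weekday 3` advances to the next Wednesday; 2030-02-01 is a Friday, so it moves forward to 2030-02-06.
Advancing 7 more days within February lands on 2030-02-13.

2030-02-13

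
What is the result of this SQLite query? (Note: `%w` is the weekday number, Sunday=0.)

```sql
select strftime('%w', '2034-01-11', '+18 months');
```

First apply '+18 months': 2034-01-11 → 2035-07-11.
2035-07-11 is a Wednesday; with Sunday=0 that is 3.

3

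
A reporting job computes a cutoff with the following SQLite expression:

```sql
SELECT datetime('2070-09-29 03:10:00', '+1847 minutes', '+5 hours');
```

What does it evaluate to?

2070-09-30 14:57:00

1847 minutes = 30h 47m; +1847 minutes from 2070-09-29 03:10:00 is 2070-09-30 09:57:00 (crosses midnight).
+5 hours from 2070-09-30 09:57:00 is 2070-09-30 14:57:00.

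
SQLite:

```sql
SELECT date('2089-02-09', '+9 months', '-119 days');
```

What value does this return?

2089-07-13

Adding +9 months to 2089-02-09 gives 2089-11-09.
Applying '-119 days' to 2089-11-09: counting 119 days back gives 2089-07-13.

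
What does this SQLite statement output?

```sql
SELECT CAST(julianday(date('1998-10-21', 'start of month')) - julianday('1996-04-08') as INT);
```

906

`start of month` rewinds 1998-10-21 to 1998-10-01.
22 days remain in April 1996 after the 8th (30 − 8).
Full months from May 1996 through September 1998 contribute their day counts.
Then 1 day into October 1998.
Total: 22 + 31 + 30 + 31 + 31 + 30 + 31 + 30 + 31 + 31 + 28 + 31 + 30 + 31 + 30 + 31 + 31 + 30 + 31 + 30 + 31 + 31 + 28 + 31 + 30 + 31 + 30 + 31 + 31 + 30 + 1 = 906.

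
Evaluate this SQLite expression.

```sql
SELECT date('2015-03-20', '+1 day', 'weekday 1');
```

2015-03-23

Advancing 1 more day within March lands on 2015-03-21.
`weekday 1` advances to the next Monday; 2015-03-21 is a Saturday, so it moves forward to 2015-03-23.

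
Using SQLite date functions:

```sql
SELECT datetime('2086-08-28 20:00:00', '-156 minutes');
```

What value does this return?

2086-08-28 17:24:00

156 minutes = 2h 36m; -156 minutes from 2086-08-28 20:00:00 is 2086-08-28 17:24:00.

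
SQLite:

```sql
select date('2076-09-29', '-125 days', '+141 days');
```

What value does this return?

Applying '-125 days' to 2076-09-29: counting 125 days back gives 2076-05-27.
Applying '+141 days' to 2076-05-27: counting 141 days forward gives 2076-10-15.

2076-10-15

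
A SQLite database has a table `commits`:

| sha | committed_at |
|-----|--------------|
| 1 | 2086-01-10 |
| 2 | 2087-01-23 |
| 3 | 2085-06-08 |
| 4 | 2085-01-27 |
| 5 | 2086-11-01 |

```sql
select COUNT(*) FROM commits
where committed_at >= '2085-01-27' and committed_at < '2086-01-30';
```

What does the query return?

3

Rows in [2085-01-27, 2086-01-30): 2086-01-10, 2085-06-08, 2085-01-27 → 3 rows.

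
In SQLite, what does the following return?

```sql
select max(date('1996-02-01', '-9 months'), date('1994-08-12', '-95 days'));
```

1995-05-01

date('1996-02-01', '-9 months') → 1995-05-01.
date('1994-08-12', '-95 days') → 1994-05-09.
Later of the two is 1995-05-01.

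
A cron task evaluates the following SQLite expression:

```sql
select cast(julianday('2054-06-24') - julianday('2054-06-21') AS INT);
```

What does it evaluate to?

Both dates are in June 2054: 24 − 21 = 3.

3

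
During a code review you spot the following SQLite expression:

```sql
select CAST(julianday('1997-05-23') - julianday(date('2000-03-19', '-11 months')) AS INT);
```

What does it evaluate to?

-696

Adding -11 months to 2000-03-19 gives 1999-04-19.
8 days remain in May 1997 after the 23rd (31 − 23).
Full months from June 1997 through March 1999 contribute their day counts.
Then 19 days into April 1999.
Total: 8 + 30 + 31 + 31 + 30 + 31 + 30 + 31 + 31 + 28 + 31 + 30 + 31 + 30 + 31 + 31 + 30 + 31 + 30 + 31 + 31 + 28 + 31 + 19 = 696.
The subtraction is earlier − later, so the result is −696 → -696.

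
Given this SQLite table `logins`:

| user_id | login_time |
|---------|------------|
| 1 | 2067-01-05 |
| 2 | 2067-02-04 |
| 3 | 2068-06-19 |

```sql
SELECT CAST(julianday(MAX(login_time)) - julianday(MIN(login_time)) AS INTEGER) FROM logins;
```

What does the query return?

531

MIN = 2067-01-05, MAX = 2068-06-19.
26 days remain in January 2067 after the 5th (31 − 5).
Full months from February 2067 through May 2068 contribute their day counts.
Then 19 days into June 2068.
Total: 26 + 28 + 31 + 30 + 31 + 30 + 31 + 31 + 30 + 31 + 30 + 31 + 31 + 29 + 31 + 30 + 31 + 19 = 531.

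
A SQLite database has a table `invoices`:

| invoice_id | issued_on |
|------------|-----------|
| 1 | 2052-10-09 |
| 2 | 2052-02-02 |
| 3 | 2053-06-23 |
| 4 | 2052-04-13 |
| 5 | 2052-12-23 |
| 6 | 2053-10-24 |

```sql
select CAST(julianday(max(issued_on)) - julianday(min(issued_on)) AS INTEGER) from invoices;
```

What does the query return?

MIN = 2052-02-02, MAX = 2053-10-24.
27 days remain in February 2052 after the 2nd (29 − 2).
Full months from March 2052 through September 2053 contribute their day counts.
Then 24 days into October 2053.
Total: 27 + 31 + 30 + 31 + 30 + 31 + 31 + 30 + 31 + 30 + 31 + 31 + 28 + 31 + 30 + 31 + 30 + 31 + 31 + 30 + 24 = 630.

630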